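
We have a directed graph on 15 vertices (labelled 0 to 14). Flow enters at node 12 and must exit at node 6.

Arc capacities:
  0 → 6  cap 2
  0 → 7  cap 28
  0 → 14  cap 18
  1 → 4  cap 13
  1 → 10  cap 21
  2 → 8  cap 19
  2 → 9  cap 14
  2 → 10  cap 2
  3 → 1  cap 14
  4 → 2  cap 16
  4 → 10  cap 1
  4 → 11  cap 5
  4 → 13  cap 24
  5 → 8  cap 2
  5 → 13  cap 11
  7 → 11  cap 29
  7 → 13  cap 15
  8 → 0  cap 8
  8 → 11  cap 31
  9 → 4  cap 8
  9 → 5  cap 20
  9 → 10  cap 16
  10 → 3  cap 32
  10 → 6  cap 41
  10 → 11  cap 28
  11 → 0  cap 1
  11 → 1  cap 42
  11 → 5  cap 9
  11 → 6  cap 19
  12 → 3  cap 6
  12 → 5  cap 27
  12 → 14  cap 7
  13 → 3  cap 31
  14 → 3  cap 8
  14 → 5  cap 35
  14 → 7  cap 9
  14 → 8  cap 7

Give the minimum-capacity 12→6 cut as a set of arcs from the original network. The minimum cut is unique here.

Min-cut arcs: {(3,1), (5,8), (12,14)} (total capacity 23)

augment #1: 12→3→1→10→6 push 6
augment #2: 12→5→8→0→6 push 2
augment #3: 12→14→7→11→6 push 7
augment #4: 12→5→13→3→1→10→6 push 8
max flow = 23; residual-reachable set from 12 gives S-side
cut edges (S→T): {(3,1), (5,8), (12,14)} total cap 23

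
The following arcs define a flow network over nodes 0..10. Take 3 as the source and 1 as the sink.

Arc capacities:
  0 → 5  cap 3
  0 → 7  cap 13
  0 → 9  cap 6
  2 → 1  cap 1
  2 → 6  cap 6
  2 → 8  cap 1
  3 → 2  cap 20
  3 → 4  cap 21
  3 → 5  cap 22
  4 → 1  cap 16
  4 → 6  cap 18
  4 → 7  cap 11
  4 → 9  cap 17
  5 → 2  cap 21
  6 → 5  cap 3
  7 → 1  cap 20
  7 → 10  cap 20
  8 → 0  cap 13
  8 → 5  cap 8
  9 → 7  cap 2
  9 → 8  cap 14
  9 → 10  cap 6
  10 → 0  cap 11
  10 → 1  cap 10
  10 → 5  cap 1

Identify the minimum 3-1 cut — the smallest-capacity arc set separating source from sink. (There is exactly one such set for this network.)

augment #1: 3→2→1 push 1
augment #2: 3→4→1 push 16
augment #3: 3→4→7→1 push 5
augment #4: 3→2→8→0→7→1 push 1
max flow = 23; residual-reachable set from 3 gives S-side
cut edges (S→T): {(2,1), (2,8), (3,4)} total cap 23

Min-cut arcs: {(2,1), (2,8), (3,4)} (total capacity 23)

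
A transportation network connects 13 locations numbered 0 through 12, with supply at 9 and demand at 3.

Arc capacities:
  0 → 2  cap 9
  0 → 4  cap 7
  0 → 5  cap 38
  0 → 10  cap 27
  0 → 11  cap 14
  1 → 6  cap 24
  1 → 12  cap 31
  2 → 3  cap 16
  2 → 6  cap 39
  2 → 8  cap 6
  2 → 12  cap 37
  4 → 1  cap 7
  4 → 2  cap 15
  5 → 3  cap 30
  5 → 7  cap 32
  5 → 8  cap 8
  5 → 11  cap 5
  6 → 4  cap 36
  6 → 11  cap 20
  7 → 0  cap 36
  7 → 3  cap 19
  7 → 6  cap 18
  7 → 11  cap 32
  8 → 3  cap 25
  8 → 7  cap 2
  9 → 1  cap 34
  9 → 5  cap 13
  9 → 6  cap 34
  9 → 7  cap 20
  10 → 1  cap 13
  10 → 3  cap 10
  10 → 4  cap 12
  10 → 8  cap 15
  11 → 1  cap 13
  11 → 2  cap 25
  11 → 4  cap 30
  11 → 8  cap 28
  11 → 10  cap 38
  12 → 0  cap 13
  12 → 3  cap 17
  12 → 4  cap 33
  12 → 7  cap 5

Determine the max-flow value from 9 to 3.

Maximum flow value: 99

augment #1: 9→5→3 bottleneck 13, total now 13
augment #2: 9→7→3 bottleneck 19, total now 32
augment #3: 9→1→12→3 bottleneck 17, total now 49
augment #4: 9→6→4→2→3 bottleneck 15, total now 64
augment #5: 9→6→11→2→3 bottleneck 1, total now 65
augment #6: 9→6→11→8→3 bottleneck 18, total now 83
augment #7: 9→7→0→5→3 bottleneck 1, total now 84
augment #8: 9→1→6→11→8→3 bottleneck 1, total now 85
augment #9: 9→1→12→0→5→3 bottleneck 13, total now 98
augment #10: 9→1→12→7→0→5→3 bottleneck 1, total now 99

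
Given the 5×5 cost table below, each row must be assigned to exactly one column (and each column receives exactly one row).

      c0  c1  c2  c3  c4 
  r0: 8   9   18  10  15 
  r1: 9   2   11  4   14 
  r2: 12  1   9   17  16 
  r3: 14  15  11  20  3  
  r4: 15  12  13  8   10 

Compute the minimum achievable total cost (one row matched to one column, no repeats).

Minimum assignment cost: 29

optimal assignment: row0→col0 (cost 8), row1→col3 (cost 4), row2→col1 (cost 1), row3→col4 (cost 3), row4→col2 (cost 13)
total = 8 + 4 + 1 + 3 + 13 = 29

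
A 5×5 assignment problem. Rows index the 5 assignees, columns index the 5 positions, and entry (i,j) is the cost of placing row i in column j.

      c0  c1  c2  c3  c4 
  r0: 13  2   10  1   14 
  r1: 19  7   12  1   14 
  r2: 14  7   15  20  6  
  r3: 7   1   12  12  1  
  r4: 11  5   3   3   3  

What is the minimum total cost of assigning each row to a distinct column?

Minimum assignment cost: 19

optimal assignment: row0→col1 (cost 2), row1→col3 (cost 1), row2→col4 (cost 6), row3→col0 (cost 7), row4→col2 (cost 3)
total = 2 + 1 + 6 + 7 + 3 = 19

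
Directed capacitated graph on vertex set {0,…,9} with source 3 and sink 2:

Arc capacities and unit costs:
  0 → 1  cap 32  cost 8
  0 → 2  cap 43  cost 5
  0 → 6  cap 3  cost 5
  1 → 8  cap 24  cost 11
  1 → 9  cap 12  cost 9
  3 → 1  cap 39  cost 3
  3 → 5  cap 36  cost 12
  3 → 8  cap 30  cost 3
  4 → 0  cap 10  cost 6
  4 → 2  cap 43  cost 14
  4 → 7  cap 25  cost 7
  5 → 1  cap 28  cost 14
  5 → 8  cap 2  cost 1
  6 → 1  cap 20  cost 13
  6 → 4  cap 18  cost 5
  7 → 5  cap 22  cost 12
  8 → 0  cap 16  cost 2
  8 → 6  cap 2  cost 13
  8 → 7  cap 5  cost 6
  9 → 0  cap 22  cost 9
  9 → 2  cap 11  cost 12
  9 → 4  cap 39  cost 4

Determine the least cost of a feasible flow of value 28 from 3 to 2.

shortest-cost path #1: 3→8→0→2 push 16 @ unit cost 10 (adds 160)
shortest-cost path #2: 3→1→9→2 push 11 @ unit cost 24 (adds 264)
shortest-cost path #3: 3→1→9→0→2 push 1 @ unit cost 26 (adds 26)
total cost = 450

Minimum cost for 28 units: 450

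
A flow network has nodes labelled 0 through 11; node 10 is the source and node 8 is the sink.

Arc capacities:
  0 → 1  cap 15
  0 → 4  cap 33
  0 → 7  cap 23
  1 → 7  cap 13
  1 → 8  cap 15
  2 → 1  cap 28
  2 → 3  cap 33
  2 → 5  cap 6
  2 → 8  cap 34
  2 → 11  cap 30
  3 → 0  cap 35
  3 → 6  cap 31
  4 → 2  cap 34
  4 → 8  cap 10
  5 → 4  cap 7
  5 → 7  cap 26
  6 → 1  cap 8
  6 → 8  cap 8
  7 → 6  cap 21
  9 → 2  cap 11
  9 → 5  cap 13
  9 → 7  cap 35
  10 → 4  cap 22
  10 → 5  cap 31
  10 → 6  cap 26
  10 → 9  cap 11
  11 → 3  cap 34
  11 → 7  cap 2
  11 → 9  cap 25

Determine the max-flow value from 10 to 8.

augment #1: 10→4→8 bottleneck 10, total now 10
augment #2: 10→6→8 bottleneck 8, total now 18
augment #3: 10→4→2→8 bottleneck 12, total now 30
augment #4: 10→6→1→8 bottleneck 8, total now 38
augment #5: 10→9→2→8 bottleneck 11, total now 49
augment #6: 10→5→4→2→8 bottleneck 7, total now 56

Maximum flow value: 56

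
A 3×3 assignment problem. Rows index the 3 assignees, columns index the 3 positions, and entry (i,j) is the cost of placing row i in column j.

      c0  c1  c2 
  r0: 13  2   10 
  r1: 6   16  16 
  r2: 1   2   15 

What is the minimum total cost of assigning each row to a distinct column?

optimal assignment: row0→col2 (cost 10), row1→col0 (cost 6), row2→col1 (cost 2)
total = 10 + 6 + 2 = 18

Minimum assignment cost: 18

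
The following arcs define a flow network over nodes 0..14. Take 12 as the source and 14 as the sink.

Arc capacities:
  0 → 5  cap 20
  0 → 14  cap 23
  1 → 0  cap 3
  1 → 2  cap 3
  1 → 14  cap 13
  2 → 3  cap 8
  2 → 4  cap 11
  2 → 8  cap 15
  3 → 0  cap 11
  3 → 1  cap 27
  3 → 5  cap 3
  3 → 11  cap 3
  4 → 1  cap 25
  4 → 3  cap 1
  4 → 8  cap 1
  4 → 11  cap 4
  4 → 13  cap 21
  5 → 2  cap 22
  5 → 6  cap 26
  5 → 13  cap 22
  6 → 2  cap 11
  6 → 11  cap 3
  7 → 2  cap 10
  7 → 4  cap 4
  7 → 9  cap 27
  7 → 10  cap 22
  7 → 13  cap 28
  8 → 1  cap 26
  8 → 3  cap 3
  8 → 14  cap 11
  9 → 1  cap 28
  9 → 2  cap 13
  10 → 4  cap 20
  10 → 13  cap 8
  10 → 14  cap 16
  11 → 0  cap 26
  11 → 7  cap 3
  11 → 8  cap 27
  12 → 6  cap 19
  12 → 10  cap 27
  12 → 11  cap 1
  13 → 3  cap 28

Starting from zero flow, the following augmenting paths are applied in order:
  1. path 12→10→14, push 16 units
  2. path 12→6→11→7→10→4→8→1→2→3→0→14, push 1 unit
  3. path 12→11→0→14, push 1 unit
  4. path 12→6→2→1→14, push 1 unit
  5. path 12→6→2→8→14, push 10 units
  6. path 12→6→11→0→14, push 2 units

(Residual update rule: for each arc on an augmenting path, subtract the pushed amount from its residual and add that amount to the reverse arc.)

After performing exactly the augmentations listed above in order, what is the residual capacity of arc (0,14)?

after path 1 (12→10→14, push 16): res(0,14)=23
after path 2 (12→6→11→7→10→4→8→1→2→3→0→14, push 1): res(0,14)=22
after path 3 (12→11→0→14, push 1): res(0,14)=21
after path 4 (12→6→2→1→14, push 1): res(0,14)=21
after path 5 (12→6→2→8→14, push 10): res(0,14)=21
after path 6 (12→6→11→0→14, push 2): res(0,14)=19

Residual capacity of (0,14): 19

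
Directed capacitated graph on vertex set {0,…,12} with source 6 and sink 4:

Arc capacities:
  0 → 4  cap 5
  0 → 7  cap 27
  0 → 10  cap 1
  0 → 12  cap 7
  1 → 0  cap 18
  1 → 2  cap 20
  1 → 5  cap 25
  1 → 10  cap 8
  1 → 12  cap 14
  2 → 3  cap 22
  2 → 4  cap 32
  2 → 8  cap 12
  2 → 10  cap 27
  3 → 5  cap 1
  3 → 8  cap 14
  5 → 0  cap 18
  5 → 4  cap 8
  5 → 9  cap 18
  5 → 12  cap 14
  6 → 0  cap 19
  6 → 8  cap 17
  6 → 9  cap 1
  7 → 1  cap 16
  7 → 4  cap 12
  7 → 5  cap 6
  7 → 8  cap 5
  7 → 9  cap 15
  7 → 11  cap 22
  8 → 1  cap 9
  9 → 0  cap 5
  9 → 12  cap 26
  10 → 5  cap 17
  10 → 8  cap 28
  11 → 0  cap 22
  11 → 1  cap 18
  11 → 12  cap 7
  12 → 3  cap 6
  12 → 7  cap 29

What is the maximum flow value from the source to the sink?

Maximum flow value: 29

augment #1: 6→0→4 bottleneck 5, total now 5
augment #2: 6→0→7→4 bottleneck 12, total now 17
augment #3: 6→0→7→5→4 bottleneck 2, total now 19
augment #4: 6→8→1→2→4 bottleneck 9, total now 28
augment #5: 6→9→0→7→5→4 bottleneck 1, total now 29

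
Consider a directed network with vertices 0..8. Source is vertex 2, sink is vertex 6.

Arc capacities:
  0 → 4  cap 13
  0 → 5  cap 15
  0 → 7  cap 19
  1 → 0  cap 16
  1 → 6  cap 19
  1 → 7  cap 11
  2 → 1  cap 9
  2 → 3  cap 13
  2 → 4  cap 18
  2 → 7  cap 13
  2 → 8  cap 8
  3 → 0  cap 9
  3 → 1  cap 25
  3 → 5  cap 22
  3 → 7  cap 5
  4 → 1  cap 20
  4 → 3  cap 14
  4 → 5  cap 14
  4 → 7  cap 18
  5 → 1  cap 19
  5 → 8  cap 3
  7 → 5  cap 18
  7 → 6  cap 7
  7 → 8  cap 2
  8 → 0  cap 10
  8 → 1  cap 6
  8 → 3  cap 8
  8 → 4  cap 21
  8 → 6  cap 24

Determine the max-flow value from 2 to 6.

Maximum flow value: 39

augment #1: 2→1→6 bottleneck 9, total now 9
augment #2: 2→7→6 bottleneck 7, total now 16
augment #3: 2→8→6 bottleneck 8, total now 24
augment #4: 2→3→1→6 bottleneck 10, total now 34
augment #5: 2→7→8→6 bottleneck 2, total now 36
augment #6: 2→3→5→8→6 bottleneck 3, total now 39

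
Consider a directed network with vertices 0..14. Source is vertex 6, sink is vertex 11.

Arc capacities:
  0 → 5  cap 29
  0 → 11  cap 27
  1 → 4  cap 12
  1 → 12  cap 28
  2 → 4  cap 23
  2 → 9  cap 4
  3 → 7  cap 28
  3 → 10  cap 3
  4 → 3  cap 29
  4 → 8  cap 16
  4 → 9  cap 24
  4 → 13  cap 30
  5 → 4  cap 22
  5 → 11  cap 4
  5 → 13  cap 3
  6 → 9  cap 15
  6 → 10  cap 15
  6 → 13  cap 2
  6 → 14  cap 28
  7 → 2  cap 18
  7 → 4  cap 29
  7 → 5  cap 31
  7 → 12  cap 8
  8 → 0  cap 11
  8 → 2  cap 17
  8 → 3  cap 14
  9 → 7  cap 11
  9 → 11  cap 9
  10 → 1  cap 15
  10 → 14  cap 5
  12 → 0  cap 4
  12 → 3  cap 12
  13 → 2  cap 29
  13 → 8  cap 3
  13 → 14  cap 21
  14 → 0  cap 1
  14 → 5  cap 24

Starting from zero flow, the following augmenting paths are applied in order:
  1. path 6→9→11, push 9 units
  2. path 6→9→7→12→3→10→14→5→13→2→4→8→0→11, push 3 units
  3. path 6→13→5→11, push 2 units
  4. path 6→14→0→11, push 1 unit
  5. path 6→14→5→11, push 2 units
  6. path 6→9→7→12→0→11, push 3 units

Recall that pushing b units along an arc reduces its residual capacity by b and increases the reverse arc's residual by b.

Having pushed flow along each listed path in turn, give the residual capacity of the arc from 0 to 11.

after path 1 (6→9→11, push 9): res(0,11)=27
after path 2 (6→9→7→12→3→10→14→5→13→2→4→8→0→11, push 3): res(0,11)=24
after path 3 (6→13→5→11, push 2): res(0,11)=24
after path 4 (6→14→0→11, push 1): res(0,11)=23
after path 5 (6→14→5→11, push 2): res(0,11)=23
after path 6 (6→9→7→12→0→11, push 3): res(0,11)=20

Residual capacity of (0,11): 20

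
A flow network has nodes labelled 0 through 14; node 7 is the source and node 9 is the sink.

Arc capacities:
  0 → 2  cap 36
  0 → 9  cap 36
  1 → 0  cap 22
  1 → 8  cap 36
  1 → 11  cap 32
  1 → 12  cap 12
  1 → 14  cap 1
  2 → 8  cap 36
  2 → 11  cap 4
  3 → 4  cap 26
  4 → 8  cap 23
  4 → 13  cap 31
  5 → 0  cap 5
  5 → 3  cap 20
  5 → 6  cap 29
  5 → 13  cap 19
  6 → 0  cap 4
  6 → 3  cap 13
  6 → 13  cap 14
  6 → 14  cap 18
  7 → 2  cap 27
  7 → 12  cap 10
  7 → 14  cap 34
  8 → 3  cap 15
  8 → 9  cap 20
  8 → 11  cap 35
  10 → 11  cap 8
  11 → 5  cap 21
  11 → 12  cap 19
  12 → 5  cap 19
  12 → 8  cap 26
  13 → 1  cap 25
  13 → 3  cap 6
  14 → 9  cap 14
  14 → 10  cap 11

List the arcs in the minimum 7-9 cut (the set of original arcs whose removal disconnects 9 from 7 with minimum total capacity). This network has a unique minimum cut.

augment #1: 7→14→9 push 14
augment #2: 7→2→8→9 push 20
augment #3: 7→12→5→0→9 push 5
augment #4: 7→12→5→6→0→9 push 4
augment #5: 7→12→5→13→1→0→9 push 1
augment #6: 7→2→11→5→13→1→0→9 push 4
augment #7: 7→2→8→3→4→13→1→0→9 push 3
augment #8: 7→14→10→11→5→13→1→0→9 push 8
max flow = 59; residual-reachable set from 7 gives S-side
cut edges (S→T): {(7,2), (7,12), (10,11), (14,9)} total cap 59

Min-cut arcs: {(7,2), (7,12), (10,11), (14,9)} (total capacity 59)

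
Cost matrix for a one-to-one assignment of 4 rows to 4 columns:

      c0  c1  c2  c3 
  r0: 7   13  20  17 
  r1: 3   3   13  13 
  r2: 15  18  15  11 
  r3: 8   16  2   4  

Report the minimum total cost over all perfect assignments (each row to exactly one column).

Minimum assignment cost: 23

optimal assignment: row0→col0 (cost 7), row1→col1 (cost 3), row2→col3 (cost 11), row3→col2 (cost 2)
total = 7 + 3 + 11 + 2 = 23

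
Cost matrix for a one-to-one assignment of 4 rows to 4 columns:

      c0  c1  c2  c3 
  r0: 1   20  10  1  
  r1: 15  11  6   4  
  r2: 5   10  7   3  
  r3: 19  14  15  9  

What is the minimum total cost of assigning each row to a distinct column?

optimal assignment: row0→col0 (cost 1), row1→col2 (cost 6), row2→col3 (cost 3), row3→col1 (cost 14)
total = 1 + 6 + 3 + 14 = 24

Minimum assignment cost: 24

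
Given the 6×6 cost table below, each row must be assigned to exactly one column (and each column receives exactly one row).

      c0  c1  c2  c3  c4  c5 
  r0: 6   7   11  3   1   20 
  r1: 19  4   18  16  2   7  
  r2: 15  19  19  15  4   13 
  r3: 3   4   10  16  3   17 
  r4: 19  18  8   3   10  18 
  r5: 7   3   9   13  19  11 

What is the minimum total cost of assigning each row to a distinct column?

Minimum assignment cost: 28

optimal assignment: row0→col3 (cost 3), row1→col5 (cost 7), row2→col4 (cost 4), row3→col0 (cost 3), row4→col2 (cost 8), row5→col1 (cost 3)
total = 3 + 7 + 4 + 3 + 8 + 3 = 28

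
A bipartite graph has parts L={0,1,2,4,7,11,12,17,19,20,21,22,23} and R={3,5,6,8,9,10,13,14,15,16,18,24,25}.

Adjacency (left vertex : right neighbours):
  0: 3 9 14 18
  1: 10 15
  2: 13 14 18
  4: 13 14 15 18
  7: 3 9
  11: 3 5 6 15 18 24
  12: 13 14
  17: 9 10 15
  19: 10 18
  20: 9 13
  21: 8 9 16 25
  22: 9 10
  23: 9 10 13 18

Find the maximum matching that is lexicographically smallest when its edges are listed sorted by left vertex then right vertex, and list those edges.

|M| = 9 (so the lex-smallest maximum matching has 9 edges)
process left vertices in ascending order; for each, take the smallest-labelled available neighbour that still permits 9 edges overall, or leave it unmatched if none does
lex-smallest matching: {0-3, 1-10, 2-13, 4-14, 7-9, 11-5, 17-15, 19-18, 21-8}

Lex-smallest maximum matching: {(0,3), (1,10), (2,13), (4,14), (7,9), (11,5), (17,15), (19,18), (21,8)}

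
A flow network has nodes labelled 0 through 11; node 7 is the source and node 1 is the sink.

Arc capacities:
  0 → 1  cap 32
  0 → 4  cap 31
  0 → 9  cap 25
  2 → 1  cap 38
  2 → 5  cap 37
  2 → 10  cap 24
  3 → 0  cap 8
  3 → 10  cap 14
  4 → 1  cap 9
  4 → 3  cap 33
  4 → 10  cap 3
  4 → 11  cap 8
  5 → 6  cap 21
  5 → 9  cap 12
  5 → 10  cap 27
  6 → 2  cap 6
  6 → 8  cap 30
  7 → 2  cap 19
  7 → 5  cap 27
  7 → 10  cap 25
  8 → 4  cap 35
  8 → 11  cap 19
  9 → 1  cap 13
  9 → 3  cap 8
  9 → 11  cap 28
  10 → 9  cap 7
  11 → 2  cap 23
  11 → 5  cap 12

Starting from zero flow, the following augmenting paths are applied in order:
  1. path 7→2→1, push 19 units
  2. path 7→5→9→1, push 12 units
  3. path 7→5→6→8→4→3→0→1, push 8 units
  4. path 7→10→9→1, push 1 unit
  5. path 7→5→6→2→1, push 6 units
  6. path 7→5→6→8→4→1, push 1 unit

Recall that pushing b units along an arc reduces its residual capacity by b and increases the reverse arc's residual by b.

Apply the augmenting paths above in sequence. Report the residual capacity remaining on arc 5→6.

Residual capacity of (5,6): 6

after path 1 (7→2→1, push 19): res(5,6)=21
after path 2 (7→5→9→1, push 12): res(5,6)=21
after path 3 (7→5→6→8→4→3→0→1, push 8): res(5,6)=13
after path 4 (7→10→9→1, push 1): res(5,6)=13
after path 5 (7→5→6→2→1, push 6): res(5,6)=7
after path 6 (7→5→6→8→4→1, push 1): res(5,6)=6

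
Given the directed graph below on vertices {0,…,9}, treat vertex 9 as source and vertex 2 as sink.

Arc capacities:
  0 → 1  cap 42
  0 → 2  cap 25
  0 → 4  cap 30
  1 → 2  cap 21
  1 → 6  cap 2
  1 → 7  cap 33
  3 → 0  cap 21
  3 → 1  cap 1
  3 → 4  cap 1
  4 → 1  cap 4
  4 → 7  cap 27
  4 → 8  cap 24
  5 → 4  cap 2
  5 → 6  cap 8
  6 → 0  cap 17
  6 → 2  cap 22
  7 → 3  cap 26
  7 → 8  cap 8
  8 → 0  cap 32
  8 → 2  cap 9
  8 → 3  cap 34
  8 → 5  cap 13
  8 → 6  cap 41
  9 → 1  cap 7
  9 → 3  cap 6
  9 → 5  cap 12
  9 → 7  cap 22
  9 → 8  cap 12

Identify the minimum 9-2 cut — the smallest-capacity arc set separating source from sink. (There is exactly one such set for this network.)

augment #1: 9→1→2 push 7
augment #2: 9→8→2 push 9
augment #3: 9→3→0→2 push 6
augment #4: 9→5→6→2 push 8
augment #5: 9→8→0→2 push 3
augment #6: 9→5→4→1→2 push 2
augment #7: 9→7→3→0→2 push 15
augment #8: 9→7→3→1→2 push 1
augment #9: 9→7→8→0→2 push 1
augment #10: 9→7→8→6→2 push 5
max flow = 57; residual-reachable set from 9 gives S-side
cut edges (S→T): {(5,4), (5,6), (9,1), (9,3), (9,7), (9,8)} total cap 57

Min-cut arcs: {(5,4), (5,6), (9,1), (9,3), (9,7), (9,8)} (total capacity 57)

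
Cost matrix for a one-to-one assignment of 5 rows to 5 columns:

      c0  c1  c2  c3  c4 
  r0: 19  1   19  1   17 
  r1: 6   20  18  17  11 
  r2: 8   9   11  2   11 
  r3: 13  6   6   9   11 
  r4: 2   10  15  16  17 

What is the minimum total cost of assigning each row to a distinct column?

Minimum assignment cost: 22

optimal assignment: row0→col1 (cost 1), row1→col4 (cost 11), row2→col3 (cost 2), row3→col2 (cost 6), row4→col0 (cost 2)
total = 1 + 11 + 2 + 6 + 2 = 22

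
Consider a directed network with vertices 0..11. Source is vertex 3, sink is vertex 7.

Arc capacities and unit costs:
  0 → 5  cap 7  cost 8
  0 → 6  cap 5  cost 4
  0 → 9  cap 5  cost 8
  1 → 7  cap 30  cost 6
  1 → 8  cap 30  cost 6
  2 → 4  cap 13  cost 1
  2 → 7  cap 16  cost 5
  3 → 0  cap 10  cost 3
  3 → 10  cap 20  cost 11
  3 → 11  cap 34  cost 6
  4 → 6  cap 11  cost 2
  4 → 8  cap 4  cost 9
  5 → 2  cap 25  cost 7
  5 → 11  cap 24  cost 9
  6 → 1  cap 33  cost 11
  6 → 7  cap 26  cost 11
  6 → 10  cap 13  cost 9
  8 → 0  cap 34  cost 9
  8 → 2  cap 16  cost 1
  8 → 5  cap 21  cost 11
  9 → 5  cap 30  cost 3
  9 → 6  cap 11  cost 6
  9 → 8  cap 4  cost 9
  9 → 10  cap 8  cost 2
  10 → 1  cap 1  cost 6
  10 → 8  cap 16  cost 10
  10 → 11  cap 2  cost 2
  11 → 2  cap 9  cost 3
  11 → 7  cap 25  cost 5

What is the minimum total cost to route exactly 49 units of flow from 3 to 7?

Minimum cost for 49 units: 747

shortest-cost path #1: 3→11→7 push 25 @ unit cost 11 (adds 275)
shortest-cost path #2: 3→11→2→7 push 9 @ unit cost 14 (adds 126)
shortest-cost path #3: 3→0→6→7 push 5 @ unit cost 18 (adds 90)
shortest-cost path #4: 3→10→1→7 push 1 @ unit cost 23 (adds 23)
shortest-cost path #5: 3→0→5→2→7 push 5 @ unit cost 23 (adds 115)
shortest-cost path #6: 3→10→8→2→7 push 2 @ unit cost 27 (adds 54)
shortest-cost path #7: 3→10→8→2→5→0→9→6→7 push 2 @ unit cost 32 (adds 64)
total cost = 747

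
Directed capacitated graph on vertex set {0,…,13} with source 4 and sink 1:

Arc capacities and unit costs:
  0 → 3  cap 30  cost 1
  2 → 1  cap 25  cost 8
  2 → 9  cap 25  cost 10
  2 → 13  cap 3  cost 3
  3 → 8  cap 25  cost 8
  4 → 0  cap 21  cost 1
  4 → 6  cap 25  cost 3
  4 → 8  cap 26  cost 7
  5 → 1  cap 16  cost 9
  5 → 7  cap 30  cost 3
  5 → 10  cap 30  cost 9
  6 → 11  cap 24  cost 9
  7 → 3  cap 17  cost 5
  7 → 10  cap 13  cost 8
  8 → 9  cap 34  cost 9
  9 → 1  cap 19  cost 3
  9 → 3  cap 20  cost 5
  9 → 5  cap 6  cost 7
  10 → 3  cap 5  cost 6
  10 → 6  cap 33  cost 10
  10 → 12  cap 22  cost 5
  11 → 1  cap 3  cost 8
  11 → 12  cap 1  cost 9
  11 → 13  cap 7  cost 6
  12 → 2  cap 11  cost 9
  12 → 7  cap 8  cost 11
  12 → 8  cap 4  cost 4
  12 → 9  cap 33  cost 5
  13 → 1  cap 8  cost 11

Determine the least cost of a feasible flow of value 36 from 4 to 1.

Minimum cost for 36 units: 854

shortest-cost path #1: 4→8→9→1 push 19 @ unit cost 19 (adds 361)
shortest-cost path #2: 4→6→11→1 push 3 @ unit cost 20 (adds 60)
shortest-cost path #3: 4→6→11→13→1 push 7 @ unit cost 29 (adds 203)
shortest-cost path #4: 4→8→9→5→1 push 6 @ unit cost 32 (adds 192)
shortest-cost path #5: 4→6→11→12→2→1 push 1 @ unit cost 38 (adds 38)
total cost = 854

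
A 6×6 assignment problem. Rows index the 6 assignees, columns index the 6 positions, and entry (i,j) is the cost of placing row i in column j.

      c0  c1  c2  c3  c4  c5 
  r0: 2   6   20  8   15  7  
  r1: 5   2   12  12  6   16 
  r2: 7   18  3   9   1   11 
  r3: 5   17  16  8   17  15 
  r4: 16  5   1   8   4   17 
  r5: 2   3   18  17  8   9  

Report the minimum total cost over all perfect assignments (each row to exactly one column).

optimal assignment: row0→col5 (cost 7), row1→col1 (cost 2), row2→col4 (cost 1), row3→col3 (cost 8), row4→col2 (cost 1), row5→col0 (cost 2)
total = 7 + 2 + 1 + 8 + 1 + 2 = 21

Minimum assignment cost: 21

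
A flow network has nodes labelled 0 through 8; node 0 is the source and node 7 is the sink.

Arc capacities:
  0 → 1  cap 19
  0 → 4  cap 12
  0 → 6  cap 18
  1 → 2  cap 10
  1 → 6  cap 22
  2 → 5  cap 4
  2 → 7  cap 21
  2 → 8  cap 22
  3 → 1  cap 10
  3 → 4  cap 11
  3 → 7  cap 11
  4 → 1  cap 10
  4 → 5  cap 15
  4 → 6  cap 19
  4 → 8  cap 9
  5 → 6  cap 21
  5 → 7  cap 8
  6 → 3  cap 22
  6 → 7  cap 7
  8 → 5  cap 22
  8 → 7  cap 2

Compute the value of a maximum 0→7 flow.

augment #1: 0→6→7 bottleneck 7, total now 7
augment #2: 0→1→2→7 bottleneck 10, total now 17
augment #3: 0→4→5→7 bottleneck 8, total now 25
augment #4: 0→4→8→7 bottleneck 2, total now 27
augment #5: 0→6→3→7 bottleneck 11, total now 38

Maximum flow value: 38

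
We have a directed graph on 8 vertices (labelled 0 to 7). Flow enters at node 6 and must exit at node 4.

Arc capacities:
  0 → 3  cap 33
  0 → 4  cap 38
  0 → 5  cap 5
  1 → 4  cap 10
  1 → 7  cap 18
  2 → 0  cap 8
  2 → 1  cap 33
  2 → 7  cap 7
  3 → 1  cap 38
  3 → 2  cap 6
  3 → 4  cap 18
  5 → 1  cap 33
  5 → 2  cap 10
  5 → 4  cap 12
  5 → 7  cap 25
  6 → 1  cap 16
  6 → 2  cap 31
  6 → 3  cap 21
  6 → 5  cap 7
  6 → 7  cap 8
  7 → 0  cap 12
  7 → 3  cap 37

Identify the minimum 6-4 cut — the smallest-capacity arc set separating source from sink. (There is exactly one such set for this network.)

Min-cut arcs: {(1,4), (2,0), (3,4), (6,5), (7,0)} (total capacity 55)

augment #1: 6→1→4 push 10
augment #2: 6→3→4 push 18
augment #3: 6→5→4 push 7
augment #4: 6→2→0→4 push 8
augment #5: 6→7→0→4 push 8
augment #6: 6→1→7→0→4 push 4
max flow = 55; residual-reachable set from 6 gives S-side
cut edges (S→T): {(1,4), (2,0), (3,4), (6,5), (7,0)} total cap 55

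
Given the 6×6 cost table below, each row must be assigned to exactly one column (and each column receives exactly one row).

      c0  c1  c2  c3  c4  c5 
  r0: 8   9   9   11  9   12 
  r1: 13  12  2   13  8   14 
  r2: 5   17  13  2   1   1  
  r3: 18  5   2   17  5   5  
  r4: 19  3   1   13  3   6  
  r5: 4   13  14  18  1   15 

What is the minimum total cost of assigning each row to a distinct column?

optimal assignment: row0→col0 (cost 8), row1→col2 (cost 2), row2→col3 (cost 2), row3→col5 (cost 5), row4→col1 (cost 3), row5→col4 (cost 1)
total = 8 + 2 + 2 + 5 + 3 + 1 = 21

Minimum assignment cost: 21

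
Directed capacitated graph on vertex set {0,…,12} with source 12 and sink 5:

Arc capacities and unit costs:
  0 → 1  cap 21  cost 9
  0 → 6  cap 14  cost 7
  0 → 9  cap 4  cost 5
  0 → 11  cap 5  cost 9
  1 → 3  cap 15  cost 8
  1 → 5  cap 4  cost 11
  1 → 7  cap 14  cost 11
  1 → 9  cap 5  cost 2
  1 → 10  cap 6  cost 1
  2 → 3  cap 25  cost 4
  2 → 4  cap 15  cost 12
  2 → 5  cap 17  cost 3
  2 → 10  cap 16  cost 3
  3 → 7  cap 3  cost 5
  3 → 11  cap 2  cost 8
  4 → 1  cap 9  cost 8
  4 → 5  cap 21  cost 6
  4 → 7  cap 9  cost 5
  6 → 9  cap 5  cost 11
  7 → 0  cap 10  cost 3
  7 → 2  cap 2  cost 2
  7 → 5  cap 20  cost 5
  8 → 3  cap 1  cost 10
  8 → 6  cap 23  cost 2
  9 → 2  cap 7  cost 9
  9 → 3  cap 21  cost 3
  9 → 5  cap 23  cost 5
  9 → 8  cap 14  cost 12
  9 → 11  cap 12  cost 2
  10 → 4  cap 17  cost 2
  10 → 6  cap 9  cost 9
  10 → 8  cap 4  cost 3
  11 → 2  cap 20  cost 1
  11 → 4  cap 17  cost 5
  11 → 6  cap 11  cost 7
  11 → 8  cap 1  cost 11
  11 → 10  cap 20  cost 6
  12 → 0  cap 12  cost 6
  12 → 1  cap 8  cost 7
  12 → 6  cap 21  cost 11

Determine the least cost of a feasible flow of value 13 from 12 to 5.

Minimum cost for 13 units: 201

shortest-cost path #1: 12→1→9→5 push 5 @ unit cost 14 (adds 70)
shortest-cost path #2: 12→0→9→5 push 4 @ unit cost 16 (adds 64)
shortest-cost path #3: 12→1→10→4→5 push 3 @ unit cost 16 (adds 48)
shortest-cost path #4: 12→0→11→2→5 push 1 @ unit cost 19 (adds 19)
total cost = 201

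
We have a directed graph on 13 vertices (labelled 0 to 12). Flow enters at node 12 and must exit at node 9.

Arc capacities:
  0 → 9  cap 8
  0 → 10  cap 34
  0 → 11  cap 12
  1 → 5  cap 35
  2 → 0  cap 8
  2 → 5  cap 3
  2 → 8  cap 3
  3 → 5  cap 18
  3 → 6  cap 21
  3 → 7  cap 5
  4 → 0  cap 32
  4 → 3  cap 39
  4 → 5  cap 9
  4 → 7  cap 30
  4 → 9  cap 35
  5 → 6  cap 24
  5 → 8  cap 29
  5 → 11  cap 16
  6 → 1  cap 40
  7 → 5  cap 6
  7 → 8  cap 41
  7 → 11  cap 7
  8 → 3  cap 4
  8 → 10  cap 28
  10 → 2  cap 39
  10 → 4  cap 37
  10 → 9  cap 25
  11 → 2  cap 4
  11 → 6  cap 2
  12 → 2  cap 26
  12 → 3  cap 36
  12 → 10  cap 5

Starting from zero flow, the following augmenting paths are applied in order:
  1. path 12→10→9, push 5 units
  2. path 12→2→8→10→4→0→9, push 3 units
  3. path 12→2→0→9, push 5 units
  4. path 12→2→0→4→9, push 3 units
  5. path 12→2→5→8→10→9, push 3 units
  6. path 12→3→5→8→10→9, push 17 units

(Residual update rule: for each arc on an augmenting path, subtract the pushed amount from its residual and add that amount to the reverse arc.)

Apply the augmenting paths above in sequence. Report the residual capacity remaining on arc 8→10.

after path 1 (12→10→9, push 5): res(8,10)=28
after path 2 (12→2→8→10→4→0→9, push 3): res(8,10)=25
after path 3 (12→2→0→9, push 5): res(8,10)=25
after path 4 (12→2→0→4→9, push 3): res(8,10)=25
after path 5 (12→2→5→8→10→9, push 3): res(8,10)=22
after path 6 (12→3→5→8→10→9, push 17): res(8,10)=5

Residual capacity of (8,10): 5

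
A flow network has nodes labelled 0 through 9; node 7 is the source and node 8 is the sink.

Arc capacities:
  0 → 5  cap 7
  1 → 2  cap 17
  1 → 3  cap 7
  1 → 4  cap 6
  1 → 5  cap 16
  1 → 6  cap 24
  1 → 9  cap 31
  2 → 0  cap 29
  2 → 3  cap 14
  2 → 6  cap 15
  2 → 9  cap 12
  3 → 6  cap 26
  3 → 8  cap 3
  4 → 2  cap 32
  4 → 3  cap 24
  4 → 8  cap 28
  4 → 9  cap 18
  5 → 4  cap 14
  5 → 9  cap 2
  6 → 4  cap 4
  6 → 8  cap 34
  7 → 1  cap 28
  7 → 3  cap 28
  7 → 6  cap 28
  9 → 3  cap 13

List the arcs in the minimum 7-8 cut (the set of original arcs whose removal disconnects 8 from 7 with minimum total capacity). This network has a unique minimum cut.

augment #1: 7→3→8 push 3
augment #2: 7→6→8 push 28
augment #3: 7→1→4→8 push 6
augment #4: 7→1→6→8 push 6
augment #5: 7→1→5→4→8 push 14
augment #6: 7→1→6→4→8 push 2
augment #7: 7→3→6→4→8 push 2
max flow = 61; residual-reachable set from 7 gives S-side
cut edges (S→T): {(1,4), (3,8), (5,4), (6,4), (6,8)} total cap 61

Min-cut arcs: {(1,4), (3,8), (5,4), (6,4), (6,8)} (total capacity 61)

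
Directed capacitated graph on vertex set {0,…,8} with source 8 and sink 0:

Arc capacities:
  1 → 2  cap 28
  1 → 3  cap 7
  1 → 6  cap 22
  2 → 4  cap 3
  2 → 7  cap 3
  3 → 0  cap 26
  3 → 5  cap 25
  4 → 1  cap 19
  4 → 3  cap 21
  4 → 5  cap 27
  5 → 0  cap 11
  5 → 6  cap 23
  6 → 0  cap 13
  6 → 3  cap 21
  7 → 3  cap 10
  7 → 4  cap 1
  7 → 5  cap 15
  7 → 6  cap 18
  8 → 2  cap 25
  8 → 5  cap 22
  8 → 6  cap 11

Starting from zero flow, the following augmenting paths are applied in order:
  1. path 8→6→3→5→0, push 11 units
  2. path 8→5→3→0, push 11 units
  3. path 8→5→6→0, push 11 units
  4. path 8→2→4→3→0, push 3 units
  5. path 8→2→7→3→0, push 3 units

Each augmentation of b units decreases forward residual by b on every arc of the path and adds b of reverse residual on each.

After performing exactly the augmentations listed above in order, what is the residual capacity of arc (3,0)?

after path 1 (8→6→3→5→0, push 11): res(3,0)=26
after path 2 (8→5→3→0, push 11): res(3,0)=15
after path 3 (8→5→6→0, push 11): res(3,0)=15
after path 4 (8→2→4→3→0, push 3): res(3,0)=12
after path 5 (8→2→7→3→0, push 3): res(3,0)=9

Residual capacity of (3,0): 9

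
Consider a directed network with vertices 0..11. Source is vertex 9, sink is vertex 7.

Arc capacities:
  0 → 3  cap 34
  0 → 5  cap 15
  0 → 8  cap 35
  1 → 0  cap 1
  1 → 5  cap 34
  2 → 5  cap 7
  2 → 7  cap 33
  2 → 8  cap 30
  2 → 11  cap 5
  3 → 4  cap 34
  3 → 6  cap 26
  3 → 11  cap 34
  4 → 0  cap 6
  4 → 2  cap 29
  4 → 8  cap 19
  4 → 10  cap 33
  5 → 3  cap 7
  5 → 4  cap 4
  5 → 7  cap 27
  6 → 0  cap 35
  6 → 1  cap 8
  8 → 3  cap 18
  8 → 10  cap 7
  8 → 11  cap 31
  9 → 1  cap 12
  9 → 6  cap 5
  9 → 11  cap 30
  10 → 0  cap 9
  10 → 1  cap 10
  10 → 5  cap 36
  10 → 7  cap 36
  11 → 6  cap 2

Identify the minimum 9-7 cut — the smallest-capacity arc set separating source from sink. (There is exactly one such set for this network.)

augment #1: 9→1→5→7 push 12
augment #2: 9→6→0→5→7 push 5
augment #3: 9→11→6→0→5→7 push 2
max flow = 19; residual-reachable set from 9 gives S-side
cut edges (S→T): {(9,1), (9,6), (11,6)} total cap 19

Min-cut arcs: {(9,1), (9,6), (11,6)} (total capacity 19)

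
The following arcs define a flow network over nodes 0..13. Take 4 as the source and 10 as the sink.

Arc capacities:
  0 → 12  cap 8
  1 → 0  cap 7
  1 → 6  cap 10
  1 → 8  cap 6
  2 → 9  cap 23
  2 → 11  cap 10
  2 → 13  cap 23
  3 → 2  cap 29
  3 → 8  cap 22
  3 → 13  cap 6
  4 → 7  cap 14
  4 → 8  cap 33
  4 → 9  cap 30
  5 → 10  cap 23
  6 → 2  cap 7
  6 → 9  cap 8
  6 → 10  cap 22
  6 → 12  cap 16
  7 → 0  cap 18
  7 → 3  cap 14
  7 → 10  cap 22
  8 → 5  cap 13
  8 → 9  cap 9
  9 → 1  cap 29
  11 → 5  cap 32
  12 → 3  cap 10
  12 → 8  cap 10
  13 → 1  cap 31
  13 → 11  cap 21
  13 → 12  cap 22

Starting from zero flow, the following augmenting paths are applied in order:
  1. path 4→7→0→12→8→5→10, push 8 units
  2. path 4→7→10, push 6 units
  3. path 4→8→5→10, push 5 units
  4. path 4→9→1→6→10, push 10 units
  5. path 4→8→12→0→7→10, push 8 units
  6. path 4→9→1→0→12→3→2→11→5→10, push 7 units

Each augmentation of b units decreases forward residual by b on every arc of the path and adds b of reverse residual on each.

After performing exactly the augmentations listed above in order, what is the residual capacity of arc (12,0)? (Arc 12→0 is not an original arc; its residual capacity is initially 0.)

Residual capacity of (12,0): 7

after path 1 (4→7→0→12→8→5→10, push 8): res(12,0)=8
after path 2 (4→7→10, push 6): res(12,0)=8
after path 3 (4→8→5→10, push 5): res(12,0)=8
after path 4 (4→9→1→6→10, push 10): res(12,0)=8
after path 5 (4→8→12→0→7→10, push 8): res(12,0)=0
after path 6 (4→9→1→0→12→3→2→11→5→10, push 7): res(12,0)=7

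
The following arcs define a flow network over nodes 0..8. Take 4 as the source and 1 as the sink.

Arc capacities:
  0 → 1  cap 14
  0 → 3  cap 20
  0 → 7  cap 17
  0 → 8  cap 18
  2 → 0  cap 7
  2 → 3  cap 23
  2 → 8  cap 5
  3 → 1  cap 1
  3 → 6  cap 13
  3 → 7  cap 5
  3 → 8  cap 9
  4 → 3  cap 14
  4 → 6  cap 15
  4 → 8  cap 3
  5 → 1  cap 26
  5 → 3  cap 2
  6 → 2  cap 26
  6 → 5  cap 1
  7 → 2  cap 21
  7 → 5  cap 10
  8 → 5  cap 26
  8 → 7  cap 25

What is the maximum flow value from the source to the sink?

augment #1: 4→3→1 bottleneck 1, total now 1
augment #2: 4→6→5→1 bottleneck 1, total now 2
augment #3: 4→8→5→1 bottleneck 3, total now 5
augment #4: 4→3→7→5→1 bottleneck 5, total now 10
augment #5: 4→3→8→5→1 bottleneck 8, total now 18
augment #6: 4→6→2→0→1 bottleneck 7, total now 25
augment #7: 4→6→2→8→5→1 bottleneck 5, total now 30
augment #8: 4→6→2→3→8→5→1 bottleneck 1, total now 31

Maximum flow value: 31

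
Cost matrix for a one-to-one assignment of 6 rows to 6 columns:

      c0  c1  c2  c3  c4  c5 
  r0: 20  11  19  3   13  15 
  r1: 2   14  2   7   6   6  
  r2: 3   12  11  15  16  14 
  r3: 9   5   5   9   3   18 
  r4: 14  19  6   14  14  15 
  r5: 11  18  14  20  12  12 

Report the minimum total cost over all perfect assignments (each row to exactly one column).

Minimum assignment cost: 35

one of 2 optimal assignments: row0→col3 (cost 3), row1→col4 (cost 6), row2→col0 (cost 3), row3→col1 (cost 5), row4→col2 (cost 6), row5→col5 (cost 12)
total = 3 + 6 + 3 + 5 + 6 + 12 = 35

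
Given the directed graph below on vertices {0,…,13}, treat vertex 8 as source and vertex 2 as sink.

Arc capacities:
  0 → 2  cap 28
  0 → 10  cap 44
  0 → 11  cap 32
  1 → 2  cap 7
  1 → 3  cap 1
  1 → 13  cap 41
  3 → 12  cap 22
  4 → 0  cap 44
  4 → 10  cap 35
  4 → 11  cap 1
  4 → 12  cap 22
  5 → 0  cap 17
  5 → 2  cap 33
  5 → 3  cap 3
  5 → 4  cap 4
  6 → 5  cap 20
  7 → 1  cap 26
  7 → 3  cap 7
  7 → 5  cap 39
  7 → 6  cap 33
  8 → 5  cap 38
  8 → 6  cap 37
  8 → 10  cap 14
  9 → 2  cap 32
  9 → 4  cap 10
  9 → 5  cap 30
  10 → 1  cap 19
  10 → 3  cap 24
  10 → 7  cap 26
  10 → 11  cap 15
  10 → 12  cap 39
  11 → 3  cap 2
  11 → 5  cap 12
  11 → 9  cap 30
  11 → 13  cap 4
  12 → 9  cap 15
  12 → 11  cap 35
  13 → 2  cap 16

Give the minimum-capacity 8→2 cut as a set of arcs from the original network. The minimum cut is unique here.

augment #1: 8→5→2 push 33
augment #2: 8→5→0→2 push 5
augment #3: 8→10→1→2 push 7
augment #4: 8→6→5→0→2 push 12
augment #5: 8→10→1→13→2 push 7
augment #6: 8→6→5→4→0→2 push 4
augment #7: 8→6→5→3→12→9→2 push 3
max flow = 71; residual-reachable set from 8 gives S-side
cut edges (S→T): {(5,0), (5,2), (5,3), (5,4), (8,10)} total cap 71

Min-cut arcs: {(5,0), (5,2), (5,3), (5,4), (8,10)} (total capacity 71)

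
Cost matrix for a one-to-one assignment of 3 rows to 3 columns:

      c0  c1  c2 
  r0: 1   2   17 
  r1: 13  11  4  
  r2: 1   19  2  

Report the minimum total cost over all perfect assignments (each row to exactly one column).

Minimum assignment cost: 7

optimal assignment: row0→col1 (cost 2), row1→col2 (cost 4), row2→col0 (cost 1)
total = 2 + 4 + 1 = 7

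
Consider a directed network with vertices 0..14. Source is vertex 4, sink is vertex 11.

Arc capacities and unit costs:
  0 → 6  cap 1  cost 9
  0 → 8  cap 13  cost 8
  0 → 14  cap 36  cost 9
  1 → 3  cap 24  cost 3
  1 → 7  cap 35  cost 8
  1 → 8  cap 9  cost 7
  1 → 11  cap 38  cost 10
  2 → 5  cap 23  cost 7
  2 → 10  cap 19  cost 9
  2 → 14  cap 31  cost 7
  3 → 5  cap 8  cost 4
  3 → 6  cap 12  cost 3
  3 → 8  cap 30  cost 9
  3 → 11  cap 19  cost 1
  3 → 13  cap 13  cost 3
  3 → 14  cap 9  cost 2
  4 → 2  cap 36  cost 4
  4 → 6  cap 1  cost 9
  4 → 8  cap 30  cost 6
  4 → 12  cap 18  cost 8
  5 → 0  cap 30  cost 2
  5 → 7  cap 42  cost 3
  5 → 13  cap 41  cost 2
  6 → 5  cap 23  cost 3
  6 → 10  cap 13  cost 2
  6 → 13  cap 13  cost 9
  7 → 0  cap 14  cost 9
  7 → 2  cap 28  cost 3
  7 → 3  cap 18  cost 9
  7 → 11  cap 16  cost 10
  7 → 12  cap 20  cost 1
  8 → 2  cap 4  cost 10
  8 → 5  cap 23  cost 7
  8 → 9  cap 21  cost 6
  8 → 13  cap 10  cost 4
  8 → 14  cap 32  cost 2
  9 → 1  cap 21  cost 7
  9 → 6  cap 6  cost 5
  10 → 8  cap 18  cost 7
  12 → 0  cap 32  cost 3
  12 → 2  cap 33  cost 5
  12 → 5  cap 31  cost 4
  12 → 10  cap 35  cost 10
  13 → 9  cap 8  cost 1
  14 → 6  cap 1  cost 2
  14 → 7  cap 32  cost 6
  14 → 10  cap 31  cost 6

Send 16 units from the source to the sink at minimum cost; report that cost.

shortest-cost path #1: 4→8→13→9→1→3→11 push 8 @ unit cost 22 (adds 176)
shortest-cost path #2: 4→8→9→1→3→11 push 8 @ unit cost 23 (adds 184)
total cost = 360

Minimum cost for 16 units: 360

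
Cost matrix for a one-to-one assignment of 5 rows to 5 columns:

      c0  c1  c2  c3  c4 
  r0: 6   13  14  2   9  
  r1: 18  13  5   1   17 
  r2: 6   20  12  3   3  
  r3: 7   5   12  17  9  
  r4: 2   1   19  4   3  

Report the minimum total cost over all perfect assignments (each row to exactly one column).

optimal assignment: row0→col3 (cost 2), row1→col2 (cost 5), row2→col4 (cost 3), row3→col1 (cost 5), row4→col0 (cost 2)
total = 2 + 5 + 3 + 5 + 2 = 17

Minimum assignment cost: 17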